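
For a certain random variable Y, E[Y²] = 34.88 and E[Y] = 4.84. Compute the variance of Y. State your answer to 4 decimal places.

Var(Y) = 34.88 − (4.84)² = 11.4544

11.4544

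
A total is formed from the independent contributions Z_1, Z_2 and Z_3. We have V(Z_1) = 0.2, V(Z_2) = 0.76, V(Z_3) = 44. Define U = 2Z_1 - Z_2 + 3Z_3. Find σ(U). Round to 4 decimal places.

By independence, V(U) = (2)²V(Z_1) + (-1)²V(Z_2) + (3)²V(Z_3)
= (2)²·0.2 + (-1)²·0.76 + (3)²·44 = 397.56
σ(U) = √397.56 ≈ 19.9389

19.9389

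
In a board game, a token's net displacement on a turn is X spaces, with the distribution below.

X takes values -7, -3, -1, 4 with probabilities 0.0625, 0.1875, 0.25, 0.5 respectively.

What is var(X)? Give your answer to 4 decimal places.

12.4375

E[X] = (-7)(0.0625) + (-3)(0.1875) + (-1)(0.25) + (4)(0.5) = 0.75
E[X²] = (-7)²(0.0625) + (-3)²(0.1875) + (-1)²(0.25) + (4)²(0.5) = 13
var(X) = E[X²] − (E[X])² = 13 − (0.75)² = 12.4375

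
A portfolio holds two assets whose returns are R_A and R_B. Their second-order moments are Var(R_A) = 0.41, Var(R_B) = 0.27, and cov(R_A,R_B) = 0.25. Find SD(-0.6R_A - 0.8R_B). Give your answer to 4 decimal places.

0.7486

Var(-0.6R_A - 0.8R_B) = (-0.6)²·Var(R_A) + (-0.8)²·Var(R_B) + 2·(-0.6)·(-0.8)·cov(R_A,R_B)
= 0.36·0.41 + 0.64·0.27 + 0.96·0.25 = 0.5604
SD(-0.6R_A - 0.8R_B) = √0.5604 ≈ 0.7486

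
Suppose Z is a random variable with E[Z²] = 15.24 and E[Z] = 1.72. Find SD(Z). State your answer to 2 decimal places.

3.50

Var(Z) = 15.24 − (1.72)² = 12.2816
SD(Z) = √12.2816 ≈ 3.50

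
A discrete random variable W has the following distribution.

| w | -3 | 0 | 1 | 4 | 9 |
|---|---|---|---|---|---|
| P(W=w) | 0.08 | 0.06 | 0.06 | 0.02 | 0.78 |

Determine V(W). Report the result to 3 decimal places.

E[W] = (-3)(0.08) + (0)(0.06) + (1)(0.06) + (4)(0.02) + (9)(0.78) = 6.92
E[W²] = (-3)²(0.08) + (0)²(0.06) + (1)²(0.06) + (4)²(0.02) + (9)²(0.78) = 64.28
V(W) = E[W²] − (E[W])² = 64.28 − (6.92)² = 16.3936

16.394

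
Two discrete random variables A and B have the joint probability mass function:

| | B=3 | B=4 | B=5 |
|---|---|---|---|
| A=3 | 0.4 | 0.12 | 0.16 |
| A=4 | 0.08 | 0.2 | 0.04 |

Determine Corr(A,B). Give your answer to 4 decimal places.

E[A] = 3.32,  E[B] = 3.72
E[AB] = 12.4
Cov(A,B) = E[AB] − E[A]E[B] = 12.4 − (3.32)(3.72) = 0.0496
Var(A) = 0.2176,  Var(B) = 0.6016
ρ = 0.0496 / √(0.2176·0.6016) ≈ 0.1371

0.1371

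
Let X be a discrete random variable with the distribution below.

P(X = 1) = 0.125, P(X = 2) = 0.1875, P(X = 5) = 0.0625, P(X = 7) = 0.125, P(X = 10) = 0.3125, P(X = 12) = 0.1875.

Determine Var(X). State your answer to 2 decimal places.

E[X] = (1)(0.125) + (2)(0.1875) + (5)(0.0625) + (7)(0.125) + (10)(0.3125) + (12)(0.1875) = 7.0625
E[X²] = (1)²(0.125) + (2)²(0.1875) + (5)²(0.0625) + (7)²(0.125) + (10)²(0.3125) + (12)²(0.1875) = 66.8125
Var(X) = E[X²] − (E[X])² = 66.8125 − (7.0625)² = 16.93359375

16.93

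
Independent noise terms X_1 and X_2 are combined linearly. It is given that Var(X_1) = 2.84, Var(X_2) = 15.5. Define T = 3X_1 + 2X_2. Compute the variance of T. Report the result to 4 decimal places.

87.5600

By independence, Var(T) = (3)²Var(X_1) + (2)²Var(X_2)
= (3)²·2.84 + (2)²·15.5 = 87.56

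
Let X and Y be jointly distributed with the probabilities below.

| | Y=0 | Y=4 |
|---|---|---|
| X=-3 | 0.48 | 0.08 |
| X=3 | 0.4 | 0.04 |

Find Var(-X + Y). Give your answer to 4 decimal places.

11.1744

E[X] = -0.36,  E[Y] = 0.48,  E[XY] = -0.48
Var(X) = 9 − (-0.36)² = 8.8704;  Var(Y) = 1.92 − (0.48)² = 1.6896
Cov(X,Y) = -0.48 − (-0.36)(0.48) = -0.3072
Var(-X + Y) = (-1)²·8.8704 + (1)²·1.6896 + 2·(-1)·(1)·-0.3072 = 11.1744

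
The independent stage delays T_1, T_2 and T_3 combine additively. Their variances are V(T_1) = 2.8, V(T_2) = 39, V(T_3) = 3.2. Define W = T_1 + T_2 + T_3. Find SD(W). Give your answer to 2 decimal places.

By independence, V(W) = (1)²V(T_1) + (1)²V(T_2) + (1)²V(T_3)
= (1)²·2.8 + (1)²·39 + (1)²·3.2 = 45
SD(W) = √45 ≈ 6.71

6.71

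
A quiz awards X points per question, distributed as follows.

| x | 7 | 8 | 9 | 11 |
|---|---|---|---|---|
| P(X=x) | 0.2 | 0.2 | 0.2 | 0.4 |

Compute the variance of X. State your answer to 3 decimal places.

E[X] = (7)(0.2) + (8)(0.2) + (9)(0.2) + (11)(0.4) = 9.2
E[X²] = (7)²(0.2) + (8)²(0.2) + (9)²(0.2) + (11)²(0.4) = 87.2
Var(X) = E[X²] − (E[X])² = 87.2 − (9.2)² = 2.56

2.560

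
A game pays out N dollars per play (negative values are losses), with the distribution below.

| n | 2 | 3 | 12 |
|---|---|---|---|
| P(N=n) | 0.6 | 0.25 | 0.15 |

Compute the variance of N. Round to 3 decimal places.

E[N] = (2)(0.6) + (3)(0.25) + (12)(0.15) = 3.75
E[N²] = (2)²(0.6) + (3)²(0.25) + (12)²(0.15) = 26.25
Var(N) = E[N²] − (E[N])² = 26.25 − (3.75)² = 12.1875

12.188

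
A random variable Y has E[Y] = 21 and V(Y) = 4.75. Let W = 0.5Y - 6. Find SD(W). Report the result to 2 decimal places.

1.09

V(0.5Y - 6) = (0.5)²·4.75 = 1.1875
SD(W) = √1.1875 ≈ 1.09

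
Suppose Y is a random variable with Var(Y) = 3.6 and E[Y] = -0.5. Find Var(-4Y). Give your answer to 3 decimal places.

Var(-4Y) = (-4)²·Var(Y) = 16·3.6 = 57.6

57.600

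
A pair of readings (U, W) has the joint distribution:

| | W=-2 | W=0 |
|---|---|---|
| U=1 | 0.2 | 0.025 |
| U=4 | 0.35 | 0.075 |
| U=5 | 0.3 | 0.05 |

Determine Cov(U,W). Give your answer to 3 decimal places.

0.048

E[U] = 3.675,  E[W] = -1.7
E[UW] = -6.2
Cov(U,W) = E[UW] − E[U]E[W] = -6.2 − (3.675)(-1.7) = 0.0475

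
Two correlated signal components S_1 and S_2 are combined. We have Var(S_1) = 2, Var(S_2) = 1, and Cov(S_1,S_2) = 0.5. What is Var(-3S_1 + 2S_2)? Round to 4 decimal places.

16.0000

Var(-3S_1 + 2S_2) = (-3)²·Var(S_1) + (2)²·Var(S_2) + 2·(-3)·(2)·Cov(S_1,S_2)
= 9·2 + 4·1 + -12·0.5 = 16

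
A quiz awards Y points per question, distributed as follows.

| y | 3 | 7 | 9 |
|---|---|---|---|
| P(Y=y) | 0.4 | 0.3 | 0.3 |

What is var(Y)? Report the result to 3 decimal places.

6.600

E[Y] = (3)(0.4) + (7)(0.3) + (9)(0.3) = 6
E[Y²] = (3)²(0.4) + (7)²(0.3) + (9)²(0.3) = 42.6
var(Y) = E[Y²] − (E[Y])² = 42.6 − (6)² = 6.6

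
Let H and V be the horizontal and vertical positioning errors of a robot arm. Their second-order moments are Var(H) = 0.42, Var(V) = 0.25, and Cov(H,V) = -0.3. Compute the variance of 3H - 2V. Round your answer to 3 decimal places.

8.380

Var(3H - 2V) = (3)²·Var(H) + (-2)²·Var(V) + 2·(3)·(-2)·Cov(H,V)
= 9·0.42 + 4·0.25 + -12·-0.3 = 8.38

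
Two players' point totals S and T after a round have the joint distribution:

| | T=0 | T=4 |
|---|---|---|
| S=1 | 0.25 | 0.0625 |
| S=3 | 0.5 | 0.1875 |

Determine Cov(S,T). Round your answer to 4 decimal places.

0.1250

E[S] = 2.375,  E[T] = 1
E[ST] = 2.5
Cov(S,T) = E[ST] − E[S]E[T] = 2.5 − (2.375)(1) = 0.125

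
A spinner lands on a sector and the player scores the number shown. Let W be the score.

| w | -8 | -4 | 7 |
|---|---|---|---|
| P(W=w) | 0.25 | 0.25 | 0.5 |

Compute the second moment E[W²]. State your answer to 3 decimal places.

E[W²] = (-8)²(0.25) + (-4)²(0.25) + (7)²(0.5) = 44.5

44.500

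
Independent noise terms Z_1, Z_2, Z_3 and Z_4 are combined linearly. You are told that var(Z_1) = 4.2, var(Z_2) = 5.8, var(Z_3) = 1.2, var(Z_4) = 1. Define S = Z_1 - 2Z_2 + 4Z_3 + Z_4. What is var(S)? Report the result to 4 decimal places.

By independence, var(S) = (1)²var(Z_1) + (-2)²var(Z_2) + (4)²var(Z_3) + (1)²var(Z_4)
= (1)²·4.2 + (-2)²·5.8 + (4)²·1.2 + (1)²·1 = 47.6

47.6000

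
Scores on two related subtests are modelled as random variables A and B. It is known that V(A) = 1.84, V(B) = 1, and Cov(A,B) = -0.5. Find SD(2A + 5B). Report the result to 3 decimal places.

4.729

V(2A + 5B) = (2)²·V(A) + (5)²·V(B) + 2·(2)·(5)·Cov(A,B)
= 4·1.84 + 25·1 + 20·-0.5 = 22.36
SD(2A + 5B) = √22.36 ≈ 4.729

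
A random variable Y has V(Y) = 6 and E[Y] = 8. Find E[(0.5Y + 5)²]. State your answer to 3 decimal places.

82.500

E[0.5Y + 5] = 0.5·8 + 5 = 9
V(0.5Y + 5) = (0.5)²·6 = 1.5
E[(0.5Y + 5)²] = V((0.5Y + 5)) + (E[(0.5Y + 5)])² = 1.5 + (9)² = 82.5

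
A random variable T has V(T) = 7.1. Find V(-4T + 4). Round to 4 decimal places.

113.6000

V(-4T + 4) = (-4)²·V(T) = 16·7.1 = 113.6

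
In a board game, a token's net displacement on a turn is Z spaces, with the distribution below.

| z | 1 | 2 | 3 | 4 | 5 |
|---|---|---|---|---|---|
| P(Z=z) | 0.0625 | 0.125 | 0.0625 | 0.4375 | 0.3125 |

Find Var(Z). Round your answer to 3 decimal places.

1.402

E[Z] = (1)(0.0625) + (2)(0.125) + (3)(0.0625) + (4)(0.4375) + (5)(0.3125) = 3.8125
E[Z²] = (1)²(0.0625) + (2)²(0.125) + (3)²(0.0625) + (4)²(0.4375) + (5)²(0.3125) = 15.9375
Var(Z) = E[Z²] − (E[Z])² = 15.9375 − (3.8125)² = 1.40234375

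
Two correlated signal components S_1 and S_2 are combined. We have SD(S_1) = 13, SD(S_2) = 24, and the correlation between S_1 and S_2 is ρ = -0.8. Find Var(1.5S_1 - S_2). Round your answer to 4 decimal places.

Var(S_1) = (13)² = 169;  Var(S_2) = (24)² = 576
Cov(S_1,S_2) = ρ·SD(S_1)·SD(S_2) = -0.8·13·24 = -249.6
Var(1.5S_1 - S_2) = (1.5)²·Var(S_1) + (-1)²·Var(S_2) + 2·(1.5)·(-1)·Cov(S_1,S_2)
= 2.25·169 + 1·576 + -3·-249.6 = 1705.05

1705.0500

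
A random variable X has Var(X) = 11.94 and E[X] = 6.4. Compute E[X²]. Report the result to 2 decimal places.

52.90

E[X²] = Var(X) + (E[X])² = 11.94 + (6.4)² = 52.9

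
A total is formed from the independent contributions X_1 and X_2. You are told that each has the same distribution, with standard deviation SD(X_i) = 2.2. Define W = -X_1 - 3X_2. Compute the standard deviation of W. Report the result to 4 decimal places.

6.9570

Var(X_i) = (2.2)² = 4.84
By independence, Var(W) = (-1)²Var(X_1) + (-3)²Var(X_2)
= (-1)²·4.84 + (-3)²·4.84 = 48.4
SD(W) = √48.4 ≈ 6.9570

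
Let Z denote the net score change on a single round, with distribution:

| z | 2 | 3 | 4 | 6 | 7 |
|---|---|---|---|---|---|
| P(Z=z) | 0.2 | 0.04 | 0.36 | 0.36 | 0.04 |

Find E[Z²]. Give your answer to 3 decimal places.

21.840

E[Z²] = (2)²(0.2) + (3)²(0.04) + (4)²(0.36) + (6)²(0.36) + (7)²(0.04) = 21.84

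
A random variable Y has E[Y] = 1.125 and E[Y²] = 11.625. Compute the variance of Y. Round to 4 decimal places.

10.3594

V(Y) = 11.625 − (1.125)² = 10.359375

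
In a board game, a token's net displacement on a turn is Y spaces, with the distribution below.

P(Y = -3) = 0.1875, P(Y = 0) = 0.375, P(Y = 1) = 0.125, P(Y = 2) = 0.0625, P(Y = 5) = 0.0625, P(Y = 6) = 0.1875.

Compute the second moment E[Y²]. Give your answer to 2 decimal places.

10.38

E[Y²] = (-3)²(0.1875) + (0)²(0.375) + (1)²(0.125) + (2)²(0.0625) + (5)²(0.0625) + (6)²(0.1875) = 10.375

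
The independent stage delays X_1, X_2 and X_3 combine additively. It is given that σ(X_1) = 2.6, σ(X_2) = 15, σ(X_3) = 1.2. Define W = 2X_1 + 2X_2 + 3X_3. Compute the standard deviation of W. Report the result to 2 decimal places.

var(X_1) = 6.76, var(X_2) = 225, var(X_3) = 1.44
By independence, var(W) = (2)²var(X_1) + (2)²var(X_2) + (3)²var(X_3)
= (2)²·6.76 + (2)²·225 + (3)²·1.44 = 940
σ(W) = √940 ≈ 30.66

30.66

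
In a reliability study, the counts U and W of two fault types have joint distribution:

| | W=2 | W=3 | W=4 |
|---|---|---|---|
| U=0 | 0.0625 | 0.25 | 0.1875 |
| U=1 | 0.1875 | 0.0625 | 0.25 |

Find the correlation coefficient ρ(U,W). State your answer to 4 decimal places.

-0.0774

E[U] = 0.5,  E[W] = 3.1875
E[UW] = 1.5625
Cov(U,W) = E[UW] − E[U]E[W] = 1.5625 − (0.5)(3.1875) = -0.03125
var(U) = 0.25,  var(W) = 0.65234375
ρ = -0.03125 / √(0.25·0.65234375) ≈ -0.0774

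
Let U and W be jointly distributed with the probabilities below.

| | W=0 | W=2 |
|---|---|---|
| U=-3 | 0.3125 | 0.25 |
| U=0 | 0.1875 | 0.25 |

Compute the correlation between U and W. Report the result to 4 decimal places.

0.1260

E[U] = -1.6875,  E[W] = 1
E[UW] = -1.5
cov(U,W) = E[UW] − E[U]E[W] = -1.5 − (-1.6875)(1) = 0.1875
Var(U) = 2.21484375,  Var(W) = 1
ρ = 0.1875 / √(2.21484375·1) ≈ 0.1260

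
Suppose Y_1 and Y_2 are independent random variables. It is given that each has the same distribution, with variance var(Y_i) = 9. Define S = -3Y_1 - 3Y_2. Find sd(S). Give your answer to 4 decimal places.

12.7279

By independence, var(S) = (-3)²var(Y_1) + (-3)²var(Y_2)
= (-3)²·9 + (-3)²·9 = 162
sd(S) = √162 ≈ 12.7279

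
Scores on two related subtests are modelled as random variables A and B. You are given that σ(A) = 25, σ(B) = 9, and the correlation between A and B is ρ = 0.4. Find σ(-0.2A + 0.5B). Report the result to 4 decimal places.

5.2202

V(A) = (25)² = 625;  V(B) = (9)² = 81
cov(A,B) = ρ·σ(A)·σ(B) = 0.4·25·9 = 90
V(-0.2A + 0.5B) = (-0.2)²·V(A) + (0.5)²·V(B) + 2·(-0.2)·(0.5)·cov(A,B)
= 0.04·625 + 0.25·81 + -0.2·90 = 27.25
σ(-0.2A + 0.5B) = √27.25 ≈ 5.2202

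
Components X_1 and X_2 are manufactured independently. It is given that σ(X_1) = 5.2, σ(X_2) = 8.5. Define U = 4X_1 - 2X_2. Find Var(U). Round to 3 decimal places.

721.640

Var(X_1) = 27.04, Var(X_2) = 72.25
By independence, Var(U) = (4)²Var(X_1) + (-2)²Var(X_2)
= (4)²·27.04 + (-2)²·72.25 = 721.64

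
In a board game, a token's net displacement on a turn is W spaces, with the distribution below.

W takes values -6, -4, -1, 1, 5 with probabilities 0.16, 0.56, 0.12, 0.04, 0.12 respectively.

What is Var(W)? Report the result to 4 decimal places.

10.6976

E[W] = (-6)(0.16) + (-4)(0.56) + (-1)(0.12) + (1)(0.04) + (5)(0.12) = -2.68
E[W²] = (-6)²(0.16) + (-4)²(0.56) + (-1)²(0.12) + (1)²(0.04) + (5)²(0.12) = 17.88
Var(W) = E[W²] − (E[W])² = 17.88 − (-2.68)² = 10.6976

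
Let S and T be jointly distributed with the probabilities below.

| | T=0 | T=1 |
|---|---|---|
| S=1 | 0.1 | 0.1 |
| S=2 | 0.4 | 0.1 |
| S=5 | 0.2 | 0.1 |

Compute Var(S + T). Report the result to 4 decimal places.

2.6000

E[S] = 2.7,  E[T] = 0.3,  E[ST] = 0.8
Var(S) = 9.7 − (2.7)² = 2.41;  Var(T) = 0.3 − (0.3)² = 0.21
cov(S,T) = 0.8 − (2.7)(0.3) = -0.01
Var(S + T) = (1)²·2.41 + (1)²·0.21 + 2·(1)·(1)·-0.01 = 2.6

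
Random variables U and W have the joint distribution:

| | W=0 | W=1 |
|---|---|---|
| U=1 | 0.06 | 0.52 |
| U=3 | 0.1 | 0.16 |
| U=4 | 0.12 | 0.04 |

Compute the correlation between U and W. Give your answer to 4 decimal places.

-0.5126

E[U] = 2,  E[W] = 0.72
E[UW] = 1.16
Cov(U,W) = E[UW] − E[U]E[W] = 1.16 − (2)(0.72) = -0.28
Var(U) = 1.48,  Var(W) = 0.2016
ρ = -0.28 / √(1.48·0.2016) ≈ -0.5126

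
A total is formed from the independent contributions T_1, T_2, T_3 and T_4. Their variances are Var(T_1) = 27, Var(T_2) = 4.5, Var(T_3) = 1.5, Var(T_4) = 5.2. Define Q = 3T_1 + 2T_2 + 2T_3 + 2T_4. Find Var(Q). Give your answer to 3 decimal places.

By independence, Var(Q) = (3)²Var(T_1) + (2)²Var(T_2) + (2)²Var(T_3) + (2)²Var(T_4)
= (3)²·27 + (2)²·4.5 + (2)²·1.5 + (2)²·5.2 = 287.8

287.800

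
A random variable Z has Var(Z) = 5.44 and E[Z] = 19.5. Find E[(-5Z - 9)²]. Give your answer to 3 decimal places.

11478.250

E[-5Z - 9] = -5·19.5 − 9 = -106.5
Var(-5Z - 9) = (-5)²·5.44 = 136
E[(-5Z - 9)²] = Var((-5Z - 9)) + (E[(-5Z - 9)])² = 136 + (-106.5)² = 11478.25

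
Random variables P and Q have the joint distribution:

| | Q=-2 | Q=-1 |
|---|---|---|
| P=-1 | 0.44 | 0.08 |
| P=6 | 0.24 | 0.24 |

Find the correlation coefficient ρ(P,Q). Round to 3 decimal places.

0.371

E[P] = 2.36,  E[Q] = -1.68
E[PQ] = -3.36
Cov(P,Q) = E[PQ] − E[P]E[Q] = -3.36 − (2.36)(-1.68) = 0.6048
Var(P) = 12.2304,  Var(Q) = 0.2176
ρ = 0.6048 / √(12.2304·0.2176) ≈ 0.371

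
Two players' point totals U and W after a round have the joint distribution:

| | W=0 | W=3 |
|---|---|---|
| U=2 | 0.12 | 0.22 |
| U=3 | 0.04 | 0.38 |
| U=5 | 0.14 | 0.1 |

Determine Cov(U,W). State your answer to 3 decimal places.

-0.354

E[U] = 3.14,  E[W] = 2.1
E[UW] = 6.24
Cov(U,W) = E[UW] − E[U]E[W] = 6.24 − (3.14)(2.1) = -0.354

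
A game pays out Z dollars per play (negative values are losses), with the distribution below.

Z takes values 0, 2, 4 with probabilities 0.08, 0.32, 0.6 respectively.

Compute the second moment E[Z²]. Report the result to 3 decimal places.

10.880

E[Z²] = (0)²(0.08) + (2)²(0.32) + (4)²(0.6) = 10.88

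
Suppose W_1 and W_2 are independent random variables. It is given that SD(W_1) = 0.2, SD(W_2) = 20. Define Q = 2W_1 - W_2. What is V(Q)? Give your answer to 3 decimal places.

V(W_1) = 0.04, V(W_2) = 400
By independence, V(Q) = (2)²V(W_1) + (-1)²V(W_2)
= (2)²·0.04 + (-1)²·400 = 400.16

400.160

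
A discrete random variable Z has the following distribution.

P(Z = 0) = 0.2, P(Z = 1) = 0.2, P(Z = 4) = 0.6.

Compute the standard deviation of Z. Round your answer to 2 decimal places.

E[Z] = (0)(0.2) + (1)(0.2) + (4)(0.6) = 2.6
E[Z²] = (0)²(0.2) + (1)²(0.2) + (4)²(0.6) = 9.8
var(Z) = E[Z²] − (E[Z])² = 9.8 − (2.6)² = 3.04
sd(Z) = √3.04 ≈ 1.74

1.74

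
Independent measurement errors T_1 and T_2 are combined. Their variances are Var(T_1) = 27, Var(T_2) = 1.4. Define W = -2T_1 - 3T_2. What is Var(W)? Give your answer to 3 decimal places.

By independence, Var(W) = (-2)²Var(T_1) + (-3)²Var(T_2)
= (-2)²·27 + (-3)²·1.4 = 120.6

120.600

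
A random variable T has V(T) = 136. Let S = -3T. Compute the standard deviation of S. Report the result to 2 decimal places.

34.99

V(-3T) = (-3)²·136 = 1224
SD(S) = √1224 ≈ 34.99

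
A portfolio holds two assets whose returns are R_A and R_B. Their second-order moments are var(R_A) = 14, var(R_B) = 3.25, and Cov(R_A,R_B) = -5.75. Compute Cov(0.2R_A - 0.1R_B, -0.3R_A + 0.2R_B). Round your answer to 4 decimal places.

Cov(0.2R_A - 0.1R_B, -0.3R_A + 0.2R_B) = (0.2)(-0.3)var(R_A) + (-0.1)(0.2)var(R_B) + [(0.2)(0.2) + (-0.1)(-0.3)]Cov(R_A,R_B)
= -0.06·14 + -0.02·3.25 + 0.07·-5.75 = -1.3075

-1.3075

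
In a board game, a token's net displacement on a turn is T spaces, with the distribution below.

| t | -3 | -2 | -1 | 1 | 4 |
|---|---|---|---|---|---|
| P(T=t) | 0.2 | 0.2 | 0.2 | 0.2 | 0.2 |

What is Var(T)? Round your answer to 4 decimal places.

6.1600

E[T] = (-3)(0.2) + (-2)(0.2) + (-1)(0.2) + (1)(0.2) + (4)(0.2) = -0.2
E[T²] = (-3)²(0.2) + (-2)²(0.2) + (-1)²(0.2) + (1)²(0.2) + (4)²(0.2) = 6.2
Var(T) = E[T²] − (E[T])² = 6.2 − (-0.2)² = 6.16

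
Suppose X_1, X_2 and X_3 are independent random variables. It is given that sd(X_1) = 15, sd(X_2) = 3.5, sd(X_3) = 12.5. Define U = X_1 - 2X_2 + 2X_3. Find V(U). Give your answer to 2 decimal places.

V(X_1) = 225, V(X_2) = 12.25, V(X_3) = 156.25
By independence, V(U) = (1)²V(X_1) + (-2)²V(X_2) + (2)²V(X_3)
= (1)²·225 + (-2)²·12.25 + (2)²·156.25 = 899

899.00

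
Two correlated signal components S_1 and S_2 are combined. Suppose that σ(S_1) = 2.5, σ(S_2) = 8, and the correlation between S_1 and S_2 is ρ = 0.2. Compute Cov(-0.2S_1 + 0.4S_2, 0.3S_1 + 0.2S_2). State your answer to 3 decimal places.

V(S_1) = (2.5)² = 6.25;  V(S_2) = (8)² = 64
Cov(S_1,S_2) = ρ·σ(S_1)·σ(S_2) = 0.2·2.5·8 = 4
Cov(-0.2S_1 + 0.4S_2, 0.3S_1 + 0.2S_2) = (-0.2)(0.3)V(S_1) + (0.4)(0.2)V(S_2) + [(-0.2)(0.2) + (0.4)(0.3)]Cov(S_1,S_2)
= -0.06·6.25 + 0.08·64 + 0.08·4 = 5.065

5.065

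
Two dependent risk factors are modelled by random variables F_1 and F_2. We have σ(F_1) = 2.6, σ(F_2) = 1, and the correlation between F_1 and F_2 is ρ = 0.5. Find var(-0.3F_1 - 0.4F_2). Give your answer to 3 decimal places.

1.080

var(F_1) = (2.6)² = 6.76;  var(F_2) = (1)² = 1
Cov(F_1,F_2) = ρ·σ(F_1)·σ(F_2) = 0.5·2.6·1 = 1.3
var(-0.3F_1 - 0.4F_2) = (-0.3)²·var(F_1) + (-0.4)²·var(F_2) + 2·(-0.3)·(-0.4)·Cov(F_1,F_2)
= 0.09·6.76 + 0.16·1 + 0.24·1.3 = 1.0804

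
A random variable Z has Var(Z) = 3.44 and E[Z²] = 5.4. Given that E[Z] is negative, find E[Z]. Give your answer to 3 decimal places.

-1.400

(E[Z])² = E[Z²] − Var(Z) = 5.4 − 3.44 = 1.96
E[Z] = −√1.96 = -1.4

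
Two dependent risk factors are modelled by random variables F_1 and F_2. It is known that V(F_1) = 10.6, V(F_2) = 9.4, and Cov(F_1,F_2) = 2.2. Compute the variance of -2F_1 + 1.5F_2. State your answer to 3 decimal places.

V(-2F_1 + 1.5F_2) = (-2)²·V(F_1) + (1.5)²·V(F_2) + 2·(-2)·(1.5)·Cov(F_1,F_2)
= 4·10.6 + 2.25·9.4 + -6·2.2 = 50.35

50.350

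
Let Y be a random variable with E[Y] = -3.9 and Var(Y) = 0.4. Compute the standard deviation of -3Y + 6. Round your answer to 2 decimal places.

1.90

Var(-3Y + 6) = (-3)²·0.4 = 3.6
σ(-3Y + 6) = √3.6 ≈ 1.90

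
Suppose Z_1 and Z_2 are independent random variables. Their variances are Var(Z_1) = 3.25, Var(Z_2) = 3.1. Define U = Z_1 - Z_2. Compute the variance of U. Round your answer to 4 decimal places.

6.3500

By independence, Var(U) = (1)²Var(Z_1) + (-1)²Var(Z_2)
= (1)²·3.25 + (-1)²·3.1 = 6.35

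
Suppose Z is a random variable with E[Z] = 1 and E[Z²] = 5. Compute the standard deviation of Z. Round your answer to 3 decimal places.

2.000

V(Z) = 5 − (1)² = 4
sd(Z) = √4 ≈ 2.000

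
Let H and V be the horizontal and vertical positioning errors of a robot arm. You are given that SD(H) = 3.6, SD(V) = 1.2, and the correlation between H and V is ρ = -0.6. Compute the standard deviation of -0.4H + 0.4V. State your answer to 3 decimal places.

var(H) = (3.6)² = 12.96;  var(V) = (1.2)² = 1.44
cov(H,V) = ρ·SD(H)·SD(V) = -0.6·3.6·1.2 = -2.592
var(-0.4H + 0.4V) = (-0.4)²·var(H) + (0.4)²·var(V) + 2·(-0.4)·(0.4)·cov(H,V)
= 0.16·12.96 + 0.16·1.44 + -0.32·-2.592 = 3.13344
SD(-0.4H + 0.4V) = √3.13344 ≈ 1.770

1.770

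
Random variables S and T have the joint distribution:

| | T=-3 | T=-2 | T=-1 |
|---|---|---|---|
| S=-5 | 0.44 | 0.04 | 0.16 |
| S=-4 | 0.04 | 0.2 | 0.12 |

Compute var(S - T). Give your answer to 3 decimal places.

E[S] = -4.64,  E[T] = -2.2,  E[ST] = 10.36
var(S) = 21.76 − (-4.64)² = 0.2304;  var(T) = 5.56 − (-2.2)² = 0.72
cov(S,T) = 10.36 − (-4.64)(-2.2) = 0.152
var(S - T) = (1)²·0.2304 + (-1)²·0.72 + 2·(1)·(-1)·0.152 = 0.6464

0.646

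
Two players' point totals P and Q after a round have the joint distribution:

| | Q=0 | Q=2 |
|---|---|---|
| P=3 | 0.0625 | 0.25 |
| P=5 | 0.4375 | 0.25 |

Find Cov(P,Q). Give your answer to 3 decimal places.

E[P] = 4.375,  E[Q] = 1
E[PQ] = 4
Cov(P,Q) = E[PQ] − E[P]E[Q] = 4 − (4.375)(1) = -0.375

-0.375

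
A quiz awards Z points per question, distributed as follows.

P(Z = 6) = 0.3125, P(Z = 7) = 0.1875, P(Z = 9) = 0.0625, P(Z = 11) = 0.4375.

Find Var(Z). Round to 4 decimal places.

E[Z] = (6)(0.3125) + (7)(0.1875) + (9)(0.0625) + (11)(0.4375) = 8.5625
E[Z²] = (6)²(0.3125) + (7)²(0.1875) + (9)²(0.0625) + (11)²(0.4375) = 78.4375
Var(Z) = E[Z²] − (E[Z])² = 78.4375 − (8.5625)² = 5.12109375

5.1211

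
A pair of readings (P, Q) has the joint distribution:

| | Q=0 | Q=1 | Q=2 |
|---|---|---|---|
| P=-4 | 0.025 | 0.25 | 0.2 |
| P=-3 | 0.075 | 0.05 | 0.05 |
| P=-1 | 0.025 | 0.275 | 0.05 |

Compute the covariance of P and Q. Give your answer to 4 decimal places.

E[P] = -2.775,  E[Q] = 1.175
E[PQ] = -3.425
cov(P,Q) = E[PQ] − E[P]E[Q] = -3.425 − (-2.775)(1.175) = -0.164375

-0.1644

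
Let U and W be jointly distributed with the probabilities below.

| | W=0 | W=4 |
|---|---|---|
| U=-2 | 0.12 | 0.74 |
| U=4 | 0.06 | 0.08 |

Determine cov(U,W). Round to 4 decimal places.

E[U] = -1.16,  E[W] = 3.28
E[UW] = -4.64
cov(U,W) = E[UW] − E[U]E[W] = -4.64 − (-1.16)(3.28) = -0.8352

-0.8352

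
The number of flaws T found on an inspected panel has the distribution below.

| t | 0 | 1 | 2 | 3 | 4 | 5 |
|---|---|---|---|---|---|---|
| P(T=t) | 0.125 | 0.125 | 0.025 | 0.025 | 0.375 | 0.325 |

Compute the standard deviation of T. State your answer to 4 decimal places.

E[T] = (0)(0.125) + (1)(0.125) + (2)(0.025) + (3)(0.025) + (4)(0.375) + (5)(0.325) = 3.375
E[T²] = (0)²(0.125) + (1)²(0.125) + (2)²(0.025) + (3)²(0.025) + (4)²(0.375) + (5)²(0.325) = 14.575
var(T) = E[T²] − (E[T])² = 14.575 − (3.375)² = 3.184375
SD(T) = √3.184375 ≈ 1.7845

1.7845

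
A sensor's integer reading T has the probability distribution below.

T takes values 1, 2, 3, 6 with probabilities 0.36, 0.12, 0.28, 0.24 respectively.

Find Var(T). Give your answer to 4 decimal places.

E[T] = (1)(0.36) + (2)(0.12) + (3)(0.28) + (6)(0.24) = 2.88
E[T²] = (1)²(0.36) + (2)²(0.12) + (3)²(0.28) + (6)²(0.24) = 12
Var(T) = E[T²] − (E[T])² = 12 − (2.88)² = 3.7056

3.7056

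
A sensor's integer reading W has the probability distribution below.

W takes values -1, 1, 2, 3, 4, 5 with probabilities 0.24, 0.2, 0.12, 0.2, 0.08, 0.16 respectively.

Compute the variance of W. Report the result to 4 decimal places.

4.3136

E[W] = (-1)(0.24) + (1)(0.2) + (2)(0.12) + (3)(0.2) + (4)(0.08) + (5)(0.16) = 1.92
E[W²] = (-1)²(0.24) + (1)²(0.2) + (2)²(0.12) + (3)²(0.2) + (4)²(0.08) + (5)²(0.16) = 8
Var(W) = E[W²] − (E[W])² = 8 − (1.92)² = 4.3136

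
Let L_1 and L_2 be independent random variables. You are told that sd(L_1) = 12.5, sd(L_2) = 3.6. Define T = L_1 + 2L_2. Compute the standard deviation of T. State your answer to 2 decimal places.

Var(L_1) = 156.25, Var(L_2) = 12.96
By independence, Var(T) = (1)²Var(L_1) + (2)²Var(L_2)
= (1)²·156.25 + (2)²·12.96 = 208.09
sd(T) = √208.09 ≈ 14.43

14.43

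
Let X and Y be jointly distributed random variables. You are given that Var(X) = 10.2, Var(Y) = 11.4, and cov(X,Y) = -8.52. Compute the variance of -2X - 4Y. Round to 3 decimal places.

86.880

Var(-2X - 4Y) = (-2)²·Var(X) + (-4)²·Var(Y) + 2·(-2)·(-4)·cov(X,Y)
= 4·10.2 + 16·11.4 + 16·-8.52 = 86.88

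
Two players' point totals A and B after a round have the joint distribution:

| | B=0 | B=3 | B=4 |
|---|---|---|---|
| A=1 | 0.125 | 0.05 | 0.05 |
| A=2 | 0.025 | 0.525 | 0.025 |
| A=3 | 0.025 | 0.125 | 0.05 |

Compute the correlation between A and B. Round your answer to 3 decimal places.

0.359

E[A] = 1.975,  E[B] = 2.6
E[AB] = 5.425
cov(A,B) = E[AB] − E[A]E[B] = 5.425 − (1.975)(2.6) = 0.29
V(A) = 0.424375,  V(B) = 1.54
ρ = 0.29 / √(0.424375·1.54) ≈ 0.359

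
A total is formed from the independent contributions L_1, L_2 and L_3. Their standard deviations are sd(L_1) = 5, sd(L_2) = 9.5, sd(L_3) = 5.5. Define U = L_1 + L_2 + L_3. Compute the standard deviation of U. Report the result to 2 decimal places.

12.06

var(L_1) = 25, var(L_2) = 90.25, var(L_3) = 30.25
By independence, var(U) = (1)²var(L_1) + (1)²var(L_2) + (1)²var(L_3)
= (1)²·25 + (1)²·90.25 + (1)²·30.25 = 145.5
sd(U) = √145.5 ≈ 12.06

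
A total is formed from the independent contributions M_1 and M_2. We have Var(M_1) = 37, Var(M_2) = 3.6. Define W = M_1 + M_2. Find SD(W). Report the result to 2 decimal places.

By independence, Var(W) = (1)²Var(M_1) + (1)²Var(M_2)
= (1)²·37 + (1)²·3.6 = 40.6
SD(W) = √40.6 ≈ 6.37

6.37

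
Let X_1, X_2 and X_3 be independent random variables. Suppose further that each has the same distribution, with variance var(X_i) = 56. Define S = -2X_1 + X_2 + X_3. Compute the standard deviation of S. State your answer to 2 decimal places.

18.33

By independence, var(S) = (-2)²var(X_1) + (1)²var(X_2) + (1)²var(X_3)
= (-2)²·56 + (1)²·56 + (1)²·56 = 336
SD(S) = √336 ≈ 18.33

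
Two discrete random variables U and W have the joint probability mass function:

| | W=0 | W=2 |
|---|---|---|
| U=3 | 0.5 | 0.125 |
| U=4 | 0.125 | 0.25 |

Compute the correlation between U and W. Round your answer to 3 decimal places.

E[U] = 3.375,  E[W] = 0.75
E[UW] = 2.75
Cov(U,W) = E[UW] − E[U]E[W] = 2.75 − (3.375)(0.75) = 0.21875
var(U) = 0.234375,  var(W) = 0.9375
ρ = 0.21875 / √(0.234375·0.9375) ≈ 0.467

0.467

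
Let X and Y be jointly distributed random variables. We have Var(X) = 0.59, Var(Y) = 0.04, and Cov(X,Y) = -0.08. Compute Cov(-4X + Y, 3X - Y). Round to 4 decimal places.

-7.6800

Cov(-4X + Y, 3X - Y) = (-4)(3)Var(X) + (1)(-1)Var(Y) + [(-4)(-1) + (1)(3)]Cov(X,Y)
= -12·0.59 + -1·0.04 + 7·-0.08 = -7.68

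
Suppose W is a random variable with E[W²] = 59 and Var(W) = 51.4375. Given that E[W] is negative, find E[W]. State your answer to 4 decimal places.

-2.7500

(E[W])² = E[W²] − Var(W) = 59 − 51.4375 = 7.5625
E[W] = −√7.5625 = -2.75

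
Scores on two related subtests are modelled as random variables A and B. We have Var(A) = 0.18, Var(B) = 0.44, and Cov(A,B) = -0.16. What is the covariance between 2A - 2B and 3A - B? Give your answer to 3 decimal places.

3.240

Cov(2A - 2B, 3A - B) = (2)(3)Var(A) + (-2)(-1)Var(B) + [(2)(-1) + (-2)(3)]Cov(A,B)
= 6·0.18 + 2·0.44 + -8·-0.16 = 3.24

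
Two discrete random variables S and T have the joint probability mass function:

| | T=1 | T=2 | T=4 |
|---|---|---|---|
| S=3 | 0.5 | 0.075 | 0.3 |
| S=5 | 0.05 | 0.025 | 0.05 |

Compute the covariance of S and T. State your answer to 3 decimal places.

0.063

E[S] = 3.25,  E[T] = 2.15
E[ST] = 7.05
Cov(S,T) = E[ST] − E[S]E[T] = 7.05 − (3.25)(2.15) = 0.0625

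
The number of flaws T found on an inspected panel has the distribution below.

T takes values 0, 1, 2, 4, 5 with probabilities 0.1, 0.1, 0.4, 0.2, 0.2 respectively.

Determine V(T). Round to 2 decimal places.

2.61

E[T] = (0)(0.1) + (1)(0.1) + (2)(0.4) + (4)(0.2) + (5)(0.2) = 2.7
E[T²] = (0)²(0.1) + (1)²(0.1) + (2)²(0.4) + (4)²(0.2) + (5)²(0.2) = 9.9
V(T) = E[T²] − (E[T])² = 9.9 − (2.7)² = 2.61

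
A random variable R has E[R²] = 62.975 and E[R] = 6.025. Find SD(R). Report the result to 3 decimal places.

V(R) = 62.975 − (6.025)² = 26.674375
SD(R) = √26.674375 ≈ 5.165

5.165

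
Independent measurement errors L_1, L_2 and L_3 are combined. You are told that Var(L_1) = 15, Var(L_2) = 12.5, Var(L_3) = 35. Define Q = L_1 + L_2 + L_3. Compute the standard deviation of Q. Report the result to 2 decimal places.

7.91

By independence, Var(Q) = (1)²Var(L_1) + (1)²Var(L_2) + (1)²Var(L_3)
= (1)²·15 + (1)²·12.5 + (1)²·35 = 62.5
σ(Q) = √62.5 ≈ 7.91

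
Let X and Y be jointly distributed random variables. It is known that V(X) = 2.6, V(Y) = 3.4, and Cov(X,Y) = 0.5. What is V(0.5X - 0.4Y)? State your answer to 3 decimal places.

V(0.5X - 0.4Y) = (0.5)²·V(X) + (-0.4)²·V(Y) + 2·(0.5)·(-0.4)·Cov(X,Y)
= 0.25·2.6 + 0.16·3.4 + -0.4·0.5 = 0.994

0.994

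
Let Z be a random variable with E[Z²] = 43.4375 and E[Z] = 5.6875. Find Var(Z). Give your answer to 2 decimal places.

Var(Z) = 43.4375 − (5.6875)² = 11.08984375

11.09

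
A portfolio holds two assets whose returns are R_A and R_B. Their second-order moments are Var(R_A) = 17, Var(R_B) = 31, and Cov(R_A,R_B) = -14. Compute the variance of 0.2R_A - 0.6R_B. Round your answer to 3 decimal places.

15.200

Var(0.2R_A - 0.6R_B) = (0.2)²·Var(R_A) + (-0.6)²·Var(R_B) + 2·(0.2)·(-0.6)·Cov(R_A,R_B)
= 0.04·17 + 0.36·31 + -0.24·-14 = 15.2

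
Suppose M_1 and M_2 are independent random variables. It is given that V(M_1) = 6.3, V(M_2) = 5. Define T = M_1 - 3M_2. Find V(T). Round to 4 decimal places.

51.3000

By independence, V(T) = (1)²V(M_1) + (-3)²V(M_2)
= (1)²·6.3 + (-3)²·5 = 51.3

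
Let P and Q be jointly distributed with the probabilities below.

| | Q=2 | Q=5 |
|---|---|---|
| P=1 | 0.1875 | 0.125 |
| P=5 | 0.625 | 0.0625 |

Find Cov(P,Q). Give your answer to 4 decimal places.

-0.7969

E[P] = 3.75,  E[Q] = 2.5625
E[PQ] = 8.8125
Cov(P,Q) = E[PQ] − E[P]E[Q] = 8.8125 − (3.75)(2.5625) = -0.796875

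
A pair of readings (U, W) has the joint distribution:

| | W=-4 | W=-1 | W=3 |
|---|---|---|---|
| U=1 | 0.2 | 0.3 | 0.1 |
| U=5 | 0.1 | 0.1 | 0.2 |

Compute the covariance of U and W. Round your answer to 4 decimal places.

1.5200

E[U] = 2.6,  E[W] = -0.7
E[UW] = -0.3
Cov(U,W) = E[UW] − E[U]E[W] = -0.3 − (2.6)(-0.7) = 1.52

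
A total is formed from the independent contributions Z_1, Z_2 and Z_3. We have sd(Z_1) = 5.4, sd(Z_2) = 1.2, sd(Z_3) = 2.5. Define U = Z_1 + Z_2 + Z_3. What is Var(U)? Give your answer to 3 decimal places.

36.850

Var(Z_1) = 29.16, Var(Z_2) = 1.44, Var(Z_3) = 6.25
By independence, Var(U) = (1)²Var(Z_1) + (1)²Var(Z_2) + (1)²Var(Z_3)
= (1)²·29.16 + (1)²·1.44 + (1)²·6.25 = 36.85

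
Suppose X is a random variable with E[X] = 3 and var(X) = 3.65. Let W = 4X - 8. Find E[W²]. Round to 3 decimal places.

E[4X - 8] = 4·3 − 8 = 4
var(4X - 8) = (4)²·3.65 = 58.4
E[W²] = var(W) + (E[W])² = 58.4 + (4)² = 74.4

74.400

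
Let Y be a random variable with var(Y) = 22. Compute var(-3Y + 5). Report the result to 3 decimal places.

var(-3Y + 5) = (-3)²·var(Y) = 9·22 = 198

198.000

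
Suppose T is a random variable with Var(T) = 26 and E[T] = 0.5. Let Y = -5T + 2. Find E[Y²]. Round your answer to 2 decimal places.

E[-5T + 2] = -5·0.5 + 2 = -0.5
Var(-5T + 2) = (-5)²·26 = 650
E[Y²] = Var(Y) + (E[Y])² = 650 + (-0.5)² = 650.25

650.25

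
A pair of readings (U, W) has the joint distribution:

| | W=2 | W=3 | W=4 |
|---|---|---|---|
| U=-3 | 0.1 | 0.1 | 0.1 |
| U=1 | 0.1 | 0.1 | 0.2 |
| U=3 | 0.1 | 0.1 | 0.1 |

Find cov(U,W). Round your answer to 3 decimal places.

E[U] = 0.4,  E[W] = 3.1
E[UW] = 1.3
cov(U,W) = E[UW] − E[U]E[W] = 1.3 − (0.4)(3.1) = 0.06

0.060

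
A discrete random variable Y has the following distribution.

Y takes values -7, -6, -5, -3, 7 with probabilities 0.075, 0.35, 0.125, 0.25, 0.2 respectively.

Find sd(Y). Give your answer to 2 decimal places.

E[Y] = (-7)(0.075) + (-6)(0.35) + (-5)(0.125) + (-3)(0.25) + (7)(0.2) = -2.6
E[Y²] = (-7)²(0.075) + (-6)²(0.35) + (-5)²(0.125) + (-3)²(0.25) + (7)²(0.2) = 31.45
V(Y) = E[Y²] − (E[Y])² = 31.45 − (-2.6)² = 24.69
sd(Y) = √24.69 ≈ 4.97

4.97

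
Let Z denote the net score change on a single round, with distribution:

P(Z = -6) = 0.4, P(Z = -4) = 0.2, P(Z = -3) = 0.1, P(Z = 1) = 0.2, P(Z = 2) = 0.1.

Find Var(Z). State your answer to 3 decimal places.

9.490

E[Z] = (-6)(0.4) + (-4)(0.2) + (-3)(0.1) + (1)(0.2) + (2)(0.1) = -3.1
E[Z²] = (-6)²(0.4) + (-4)²(0.2) + (-3)²(0.1) + (1)²(0.2) + (2)²(0.1) = 19.1
Var(Z) = E[Z²] − (E[Z])² = 19.1 − (-3.1)² = 9.49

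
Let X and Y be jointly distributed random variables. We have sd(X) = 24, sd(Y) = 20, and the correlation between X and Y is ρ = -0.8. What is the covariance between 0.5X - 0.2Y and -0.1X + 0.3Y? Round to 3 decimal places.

-118.080

Var(X) = (24)² = 576;  Var(Y) = (20)² = 400
Cov(X,Y) = ρ·sd(X)·sd(Y) = -0.8·24·20 = -384
Cov(0.5X - 0.2Y, -0.1X + 0.3Y) = (0.5)(-0.1)Var(X) + (-0.2)(0.3)Var(Y) + [(0.5)(0.3) + (-0.2)(-0.1)]Cov(X,Y)
= -0.05·576 + -0.06·400 + 0.17·-384 = -118.08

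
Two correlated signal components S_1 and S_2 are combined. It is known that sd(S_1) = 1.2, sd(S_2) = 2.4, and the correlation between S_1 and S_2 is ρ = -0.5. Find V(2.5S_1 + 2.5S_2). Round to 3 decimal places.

27.000

V(S_1) = (1.2)² = 1.44;  V(S_2) = (2.4)² = 5.76
cov(S_1,S_2) = ρ·sd(S_1)·sd(S_2) = -0.5·1.2·2.4 = -1.44
V(2.5S_1 + 2.5S_2) = (2.5)²·V(S_1) + (2.5)²·V(S_2) + 2·(2.5)·(2.5)·cov(S_1,S_2)
= 6.25·1.44 + 6.25·5.76 + 12.5·-1.44 = 27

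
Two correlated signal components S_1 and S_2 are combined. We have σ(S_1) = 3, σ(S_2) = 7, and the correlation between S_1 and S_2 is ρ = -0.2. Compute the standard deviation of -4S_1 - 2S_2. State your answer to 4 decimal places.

var(S_1) = (3)² = 9;  var(S_2) = (7)² = 49
Cov(S_1,S_2) = ρ·σ(S_1)·σ(S_2) = -0.2·3·7 = -4.2
var(-4S_1 - 2S_2) = (-4)²·var(S_1) + (-2)²·var(S_2) + 2·(-4)·(-2)·Cov(S_1,S_2)
= 16·9 + 4·49 + 16·-4.2 = 272.8
σ(-4S_1 - 2S_2) = √272.8 ≈ 16.5167

16.5167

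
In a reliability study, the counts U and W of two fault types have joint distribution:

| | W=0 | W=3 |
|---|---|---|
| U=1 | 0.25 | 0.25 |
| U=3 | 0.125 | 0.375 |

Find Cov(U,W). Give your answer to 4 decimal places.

E[U] = 2,  E[W] = 1.875
E[UW] = 4.125
Cov(U,W) = E[UW] − E[U]E[W] = 4.125 − (2)(1.875) = 0.375

0.3750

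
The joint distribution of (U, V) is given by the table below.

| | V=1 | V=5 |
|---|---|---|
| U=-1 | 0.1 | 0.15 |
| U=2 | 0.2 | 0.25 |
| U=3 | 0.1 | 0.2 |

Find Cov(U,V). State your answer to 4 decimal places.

0.0800

E[U] = 1.55,  E[V] = 3.4
E[UV] = 5.35
Cov(U,V) = E[UV] − E[U]E[V] = 5.35 − (1.55)(3.4) = 0.08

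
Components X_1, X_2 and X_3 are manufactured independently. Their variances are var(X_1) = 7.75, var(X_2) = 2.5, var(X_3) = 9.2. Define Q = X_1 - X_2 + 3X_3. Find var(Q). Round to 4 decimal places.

93.0500

By independence, var(Q) = (1)²var(X_1) + (-1)²var(X_2) + (3)²var(X_3)
= (1)²·7.75 + (-1)²·2.5 + (3)²·9.2 = 93.05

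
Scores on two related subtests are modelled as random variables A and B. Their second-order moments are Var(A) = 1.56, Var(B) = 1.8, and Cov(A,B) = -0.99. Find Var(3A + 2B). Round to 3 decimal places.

9.360

Var(3A + 2B) = (3)²·Var(A) + (2)²·Var(B) + 2·(3)·(2)·Cov(A,B)
= 9·1.56 + 4·1.8 + 12·-0.99 = 9.36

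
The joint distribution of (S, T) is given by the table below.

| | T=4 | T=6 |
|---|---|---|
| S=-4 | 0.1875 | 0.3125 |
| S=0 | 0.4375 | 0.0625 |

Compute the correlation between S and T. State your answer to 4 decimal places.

E[S] = -2,  E[T] = 4.75
E[ST] = -10.5
cov(S,T) = E[ST] − E[S]E[T] = -10.5 − (-2)(4.75) = -1
V(S) = 4,  V(T) = 0.9375
ρ = -1 / √(4·0.9375) ≈ -0.5164

-0.5164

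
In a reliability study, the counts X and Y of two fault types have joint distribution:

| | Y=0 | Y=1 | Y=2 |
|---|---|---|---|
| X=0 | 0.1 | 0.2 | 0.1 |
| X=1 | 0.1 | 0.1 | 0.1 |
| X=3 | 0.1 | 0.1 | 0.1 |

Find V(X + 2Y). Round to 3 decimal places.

3.960

E[X] = 1.2,  E[Y] = 1,  E[XY] = 1.2
V(X) = 3 − (1.2)² = 1.56;  V(Y) = 1.6 − (1)² = 0.6
cov(X,Y) = 1.2 − (1.2)(1) = 0
V(X + 2Y) = (1)²·1.56 + (2)²·0.6 + 2·(1)·(2)·0 = 3.96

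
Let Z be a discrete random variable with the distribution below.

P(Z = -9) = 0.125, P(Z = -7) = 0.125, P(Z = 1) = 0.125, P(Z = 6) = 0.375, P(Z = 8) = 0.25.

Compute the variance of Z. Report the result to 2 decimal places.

E[Z] = (-9)(0.125) + (-7)(0.125) + (1)(0.125) + (6)(0.375) + (8)(0.25) = 2.375
E[Z²] = (-9)²(0.125) + (-7)²(0.125) + (1)²(0.125) + (6)²(0.375) + (8)²(0.25) = 45.875
Var(Z) = E[Z²] − (E[Z])² = 45.875 − (2.375)² = 40.234375

40.23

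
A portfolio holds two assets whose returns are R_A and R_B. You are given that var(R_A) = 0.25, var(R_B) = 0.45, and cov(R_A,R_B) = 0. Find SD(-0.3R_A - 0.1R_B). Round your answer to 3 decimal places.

0.164

var(-0.3R_A - 0.1R_B) = (-0.3)²·var(R_A) + (-0.1)²·var(R_B) + 2·(-0.3)·(-0.1)·cov(R_A,R_B)
= 0.09·0.25 + 0.01·0.45 + 0.06·0 = 0.027
SD(-0.3R_A - 0.1R_B) = √0.027 ≈ 0.164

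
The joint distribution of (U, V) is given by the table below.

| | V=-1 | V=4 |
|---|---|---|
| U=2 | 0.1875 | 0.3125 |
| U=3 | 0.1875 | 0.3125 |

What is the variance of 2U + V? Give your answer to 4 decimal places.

E[U] = 2.5,  E[V] = 2.125,  E[UV] = 5.3125
Var(U) = 6.5 − (2.5)² = 0.25;  Var(V) = 10.375 − (2.125)² = 5.859375
cov(U,V) = 5.3125 − (2.5)(2.125) = 0
Var(2U + V) = (2)²·0.25 + (1)²·5.859375 + 2·(2)·(1)·0 = 6.859375

6.8594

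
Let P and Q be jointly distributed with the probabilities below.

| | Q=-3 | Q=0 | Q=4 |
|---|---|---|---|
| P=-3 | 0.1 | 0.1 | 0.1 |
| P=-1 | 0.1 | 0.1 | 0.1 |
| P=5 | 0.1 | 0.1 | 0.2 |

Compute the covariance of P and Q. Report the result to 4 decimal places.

E[P] = 0.8,  E[Q] = 0.7
E[PQ] = 2.1
cov(P,Q) = E[PQ] − E[P]E[Q] = 2.1 − (0.8)(0.7) = 1.54

1.5400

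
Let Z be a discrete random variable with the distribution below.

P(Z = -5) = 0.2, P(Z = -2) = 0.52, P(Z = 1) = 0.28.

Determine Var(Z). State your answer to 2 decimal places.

E[Z] = (-5)(0.2) + (-2)(0.52) + (1)(0.28) = -1.76
E[Z²] = (-5)²(0.2) + (-2)²(0.52) + (1)²(0.28) = 7.36
Var(Z) = E[Z²] − (E[Z])² = 7.36 − (-1.76)² = 4.2624

4.26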